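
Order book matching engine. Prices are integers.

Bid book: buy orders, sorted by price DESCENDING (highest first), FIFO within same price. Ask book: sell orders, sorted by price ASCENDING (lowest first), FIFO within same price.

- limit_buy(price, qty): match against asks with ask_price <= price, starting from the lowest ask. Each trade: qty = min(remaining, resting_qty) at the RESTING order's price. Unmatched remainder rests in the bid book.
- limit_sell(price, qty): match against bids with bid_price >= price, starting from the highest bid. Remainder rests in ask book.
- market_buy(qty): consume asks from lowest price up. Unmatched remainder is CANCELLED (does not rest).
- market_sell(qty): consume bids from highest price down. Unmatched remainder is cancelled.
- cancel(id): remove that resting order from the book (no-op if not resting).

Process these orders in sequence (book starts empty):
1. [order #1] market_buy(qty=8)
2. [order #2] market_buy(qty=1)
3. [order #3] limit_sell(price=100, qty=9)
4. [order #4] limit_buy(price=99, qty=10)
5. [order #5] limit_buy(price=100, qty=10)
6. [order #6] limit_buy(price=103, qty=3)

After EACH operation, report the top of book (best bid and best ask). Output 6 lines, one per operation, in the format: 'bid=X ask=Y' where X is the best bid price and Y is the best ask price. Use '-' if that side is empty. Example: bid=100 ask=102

After op 1 [order #1] market_buy(qty=8): fills=none; bids=[-] asks=[-]
After op 2 [order #2] market_buy(qty=1): fills=none; bids=[-] asks=[-]
After op 3 [order #3] limit_sell(price=100, qty=9): fills=none; bids=[-] asks=[#3:9@100]
After op 4 [order #4] limit_buy(price=99, qty=10): fills=none; bids=[#4:10@99] asks=[#3:9@100]
After op 5 [order #5] limit_buy(price=100, qty=10): fills=#5x#3:9@100; bids=[#5:1@100 #4:10@99] asks=[-]
After op 6 [order #6] limit_buy(price=103, qty=3): fills=none; bids=[#6:3@103 #5:1@100 #4:10@99] asks=[-]

Answer: bid=- ask=-
bid=- ask=-
bid=- ask=100
bid=99 ask=100
bid=100 ask=-
bid=103 ask=-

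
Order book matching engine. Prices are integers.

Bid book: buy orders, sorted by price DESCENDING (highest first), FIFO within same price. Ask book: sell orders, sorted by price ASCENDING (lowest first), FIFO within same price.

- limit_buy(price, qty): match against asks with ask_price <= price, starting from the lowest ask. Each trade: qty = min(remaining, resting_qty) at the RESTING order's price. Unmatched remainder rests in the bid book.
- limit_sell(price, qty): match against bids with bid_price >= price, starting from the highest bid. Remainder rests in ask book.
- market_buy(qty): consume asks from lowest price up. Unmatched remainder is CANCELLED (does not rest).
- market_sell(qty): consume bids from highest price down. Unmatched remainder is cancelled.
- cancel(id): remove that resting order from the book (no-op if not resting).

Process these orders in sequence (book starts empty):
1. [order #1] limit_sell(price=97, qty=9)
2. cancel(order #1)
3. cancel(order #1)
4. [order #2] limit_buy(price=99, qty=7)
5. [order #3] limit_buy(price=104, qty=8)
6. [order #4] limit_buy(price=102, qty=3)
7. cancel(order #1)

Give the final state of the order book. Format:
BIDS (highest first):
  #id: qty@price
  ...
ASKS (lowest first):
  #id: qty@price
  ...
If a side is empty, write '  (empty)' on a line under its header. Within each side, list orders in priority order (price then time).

Answer: BIDS (highest first):
  #3: 8@104
  #4: 3@102
  #2: 7@99
ASKS (lowest first):
  (empty)

Derivation:
After op 1 [order #1] limit_sell(price=97, qty=9): fills=none; bids=[-] asks=[#1:9@97]
After op 2 cancel(order #1): fills=none; bids=[-] asks=[-]
After op 3 cancel(order #1): fills=none; bids=[-] asks=[-]
After op 4 [order #2] limit_buy(price=99, qty=7): fills=none; bids=[#2:7@99] asks=[-]
After op 5 [order #3] limit_buy(price=104, qty=8): fills=none; bids=[#3:8@104 #2:7@99] asks=[-]
After op 6 [order #4] limit_buy(price=102, qty=3): fills=none; bids=[#3:8@104 #4:3@102 #2:7@99] asks=[-]
After op 7 cancel(order #1): fills=none; bids=[#3:8@104 #4:3@102 #2:7@99] asks=[-]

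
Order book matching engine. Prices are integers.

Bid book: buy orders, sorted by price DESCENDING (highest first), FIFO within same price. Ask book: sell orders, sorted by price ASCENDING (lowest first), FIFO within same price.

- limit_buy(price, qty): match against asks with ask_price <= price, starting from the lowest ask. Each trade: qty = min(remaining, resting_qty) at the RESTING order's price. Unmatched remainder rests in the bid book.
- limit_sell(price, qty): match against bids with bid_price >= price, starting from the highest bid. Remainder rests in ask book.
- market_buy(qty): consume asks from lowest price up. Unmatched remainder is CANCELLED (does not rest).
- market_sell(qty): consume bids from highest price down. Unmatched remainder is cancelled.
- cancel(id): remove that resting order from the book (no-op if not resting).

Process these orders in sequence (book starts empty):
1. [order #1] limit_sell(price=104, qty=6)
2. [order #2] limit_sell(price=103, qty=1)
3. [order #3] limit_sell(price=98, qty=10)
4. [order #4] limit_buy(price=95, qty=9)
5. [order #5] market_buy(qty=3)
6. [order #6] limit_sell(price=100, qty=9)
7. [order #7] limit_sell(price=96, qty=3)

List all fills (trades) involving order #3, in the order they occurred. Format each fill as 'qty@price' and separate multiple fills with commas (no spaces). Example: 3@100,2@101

Answer: 3@98

Derivation:
After op 1 [order #1] limit_sell(price=104, qty=6): fills=none; bids=[-] asks=[#1:6@104]
After op 2 [order #2] limit_sell(price=103, qty=1): fills=none; bids=[-] asks=[#2:1@103 #1:6@104]
After op 3 [order #3] limit_sell(price=98, qty=10): fills=none; bids=[-] asks=[#3:10@98 #2:1@103 #1:6@104]
After op 4 [order #4] limit_buy(price=95, qty=9): fills=none; bids=[#4:9@95] asks=[#3:10@98 #2:1@103 #1:6@104]
After op 5 [order #5] market_buy(qty=3): fills=#5x#3:3@98; bids=[#4:9@95] asks=[#3:7@98 #2:1@103 #1:6@104]
After op 6 [order #6] limit_sell(price=100, qty=9): fills=none; bids=[#4:9@95] asks=[#3:7@98 #6:9@100 #2:1@103 #1:6@104]
After op 7 [order #7] limit_sell(price=96, qty=3): fills=none; bids=[#4:9@95] asks=[#7:3@96 #3:7@98 #6:9@100 #2:1@103 #1:6@104]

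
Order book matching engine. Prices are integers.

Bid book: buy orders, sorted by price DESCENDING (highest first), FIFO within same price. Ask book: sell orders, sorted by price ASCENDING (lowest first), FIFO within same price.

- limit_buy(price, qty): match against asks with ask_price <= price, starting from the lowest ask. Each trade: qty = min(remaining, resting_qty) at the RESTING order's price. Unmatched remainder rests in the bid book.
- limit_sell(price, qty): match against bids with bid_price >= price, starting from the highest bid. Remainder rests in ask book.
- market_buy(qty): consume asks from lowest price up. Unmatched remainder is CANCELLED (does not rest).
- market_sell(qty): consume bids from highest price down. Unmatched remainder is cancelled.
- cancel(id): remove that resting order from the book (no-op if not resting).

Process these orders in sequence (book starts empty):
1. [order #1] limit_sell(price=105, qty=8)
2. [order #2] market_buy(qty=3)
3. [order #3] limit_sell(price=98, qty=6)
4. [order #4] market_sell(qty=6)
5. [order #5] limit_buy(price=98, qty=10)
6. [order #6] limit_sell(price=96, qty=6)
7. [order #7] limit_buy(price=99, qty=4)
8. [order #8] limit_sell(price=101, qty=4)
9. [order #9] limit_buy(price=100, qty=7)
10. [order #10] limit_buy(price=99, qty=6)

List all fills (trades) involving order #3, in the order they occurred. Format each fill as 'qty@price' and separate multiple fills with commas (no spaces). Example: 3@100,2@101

Answer: 6@98

Derivation:
After op 1 [order #1] limit_sell(price=105, qty=8): fills=none; bids=[-] asks=[#1:8@105]
After op 2 [order #2] market_buy(qty=3): fills=#2x#1:3@105; bids=[-] asks=[#1:5@105]
After op 3 [order #3] limit_sell(price=98, qty=6): fills=none; bids=[-] asks=[#3:6@98 #1:5@105]
After op 4 [order #4] market_sell(qty=6): fills=none; bids=[-] asks=[#3:6@98 #1:5@105]
After op 5 [order #5] limit_buy(price=98, qty=10): fills=#5x#3:6@98; bids=[#5:4@98] asks=[#1:5@105]
After op 6 [order #6] limit_sell(price=96, qty=6): fills=#5x#6:4@98; bids=[-] asks=[#6:2@96 #1:5@105]
After op 7 [order #7] limit_buy(price=99, qty=4): fills=#7x#6:2@96; bids=[#7:2@99] asks=[#1:5@105]
After op 8 [order #8] limit_sell(price=101, qty=4): fills=none; bids=[#7:2@99] asks=[#8:4@101 #1:5@105]
After op 9 [order #9] limit_buy(price=100, qty=7): fills=none; bids=[#9:7@100 #7:2@99] asks=[#8:4@101 #1:5@105]
After op 10 [order #10] limit_buy(price=99, qty=6): fills=none; bids=[#9:7@100 #7:2@99 #10:6@99] asks=[#8:4@101 #1:5@105]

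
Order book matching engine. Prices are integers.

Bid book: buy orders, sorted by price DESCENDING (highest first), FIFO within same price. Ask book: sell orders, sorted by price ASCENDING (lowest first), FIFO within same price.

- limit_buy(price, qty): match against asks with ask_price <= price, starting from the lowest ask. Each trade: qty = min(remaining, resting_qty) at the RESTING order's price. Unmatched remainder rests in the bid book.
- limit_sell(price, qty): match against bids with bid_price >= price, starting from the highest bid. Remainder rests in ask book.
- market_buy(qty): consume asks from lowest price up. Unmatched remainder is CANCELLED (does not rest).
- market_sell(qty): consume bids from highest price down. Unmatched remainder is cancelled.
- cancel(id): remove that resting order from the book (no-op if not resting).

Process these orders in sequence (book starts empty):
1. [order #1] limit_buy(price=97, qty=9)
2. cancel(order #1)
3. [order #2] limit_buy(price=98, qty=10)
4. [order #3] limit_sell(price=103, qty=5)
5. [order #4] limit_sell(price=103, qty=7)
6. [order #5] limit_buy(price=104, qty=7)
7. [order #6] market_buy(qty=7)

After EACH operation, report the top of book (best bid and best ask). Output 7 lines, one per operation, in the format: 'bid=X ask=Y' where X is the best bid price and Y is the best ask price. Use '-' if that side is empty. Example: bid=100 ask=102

Answer: bid=97 ask=-
bid=- ask=-
bid=98 ask=-
bid=98 ask=103
bid=98 ask=103
bid=98 ask=103
bid=98 ask=-

Derivation:
After op 1 [order #1] limit_buy(price=97, qty=9): fills=none; bids=[#1:9@97] asks=[-]
After op 2 cancel(order #1): fills=none; bids=[-] asks=[-]
After op 3 [order #2] limit_buy(price=98, qty=10): fills=none; bids=[#2:10@98] asks=[-]
After op 4 [order #3] limit_sell(price=103, qty=5): fills=none; bids=[#2:10@98] asks=[#3:5@103]
After op 5 [order #4] limit_sell(price=103, qty=7): fills=none; bids=[#2:10@98] asks=[#3:5@103 #4:7@103]
After op 6 [order #5] limit_buy(price=104, qty=7): fills=#5x#3:5@103 #5x#4:2@103; bids=[#2:10@98] asks=[#4:5@103]
After op 7 [order #6] market_buy(qty=7): fills=#6x#4:5@103; bids=[#2:10@98] asks=[-]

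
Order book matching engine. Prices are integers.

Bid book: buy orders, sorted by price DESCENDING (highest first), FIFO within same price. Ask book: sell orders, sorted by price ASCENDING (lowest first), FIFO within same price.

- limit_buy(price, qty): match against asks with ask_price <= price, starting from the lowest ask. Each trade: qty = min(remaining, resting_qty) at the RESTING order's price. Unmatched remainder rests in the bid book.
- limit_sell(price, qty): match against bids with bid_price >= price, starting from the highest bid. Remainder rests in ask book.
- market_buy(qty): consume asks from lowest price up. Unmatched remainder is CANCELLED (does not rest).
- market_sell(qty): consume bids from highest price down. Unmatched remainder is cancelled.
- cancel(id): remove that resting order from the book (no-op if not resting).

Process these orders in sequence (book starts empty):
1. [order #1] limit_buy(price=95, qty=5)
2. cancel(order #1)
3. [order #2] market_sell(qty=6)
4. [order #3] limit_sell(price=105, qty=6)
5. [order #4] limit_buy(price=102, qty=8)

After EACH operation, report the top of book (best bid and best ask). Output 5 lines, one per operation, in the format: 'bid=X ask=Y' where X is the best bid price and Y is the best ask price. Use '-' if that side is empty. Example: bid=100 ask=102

Answer: bid=95 ask=-
bid=- ask=-
bid=- ask=-
bid=- ask=105
bid=102 ask=105

Derivation:
After op 1 [order #1] limit_buy(price=95, qty=5): fills=none; bids=[#1:5@95] asks=[-]
After op 2 cancel(order #1): fills=none; bids=[-] asks=[-]
After op 3 [order #2] market_sell(qty=6): fills=none; bids=[-] asks=[-]
After op 4 [order #3] limit_sell(price=105, qty=6): fills=none; bids=[-] asks=[#3:6@105]
After op 5 [order #4] limit_buy(price=102, qty=8): fills=none; bids=[#4:8@102] asks=[#3:6@105]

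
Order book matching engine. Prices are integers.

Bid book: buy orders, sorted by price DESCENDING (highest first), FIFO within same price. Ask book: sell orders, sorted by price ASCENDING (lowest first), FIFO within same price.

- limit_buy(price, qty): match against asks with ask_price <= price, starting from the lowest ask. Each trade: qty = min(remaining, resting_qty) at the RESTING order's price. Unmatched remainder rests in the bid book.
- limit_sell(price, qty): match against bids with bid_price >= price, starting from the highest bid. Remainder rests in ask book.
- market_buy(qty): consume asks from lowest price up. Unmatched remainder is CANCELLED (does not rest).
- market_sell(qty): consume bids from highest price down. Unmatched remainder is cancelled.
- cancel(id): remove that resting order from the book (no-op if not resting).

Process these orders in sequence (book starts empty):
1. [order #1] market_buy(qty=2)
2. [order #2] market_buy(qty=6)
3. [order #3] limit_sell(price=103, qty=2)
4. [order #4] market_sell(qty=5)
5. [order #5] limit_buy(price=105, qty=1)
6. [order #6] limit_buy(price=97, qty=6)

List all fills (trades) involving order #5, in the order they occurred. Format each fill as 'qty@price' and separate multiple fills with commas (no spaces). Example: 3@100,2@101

Answer: 1@103

Derivation:
After op 1 [order #1] market_buy(qty=2): fills=none; bids=[-] asks=[-]
After op 2 [order #2] market_buy(qty=6): fills=none; bids=[-] asks=[-]
After op 3 [order #3] limit_sell(price=103, qty=2): fills=none; bids=[-] asks=[#3:2@103]
After op 4 [order #4] market_sell(qty=5): fills=none; bids=[-] asks=[#3:2@103]
After op 5 [order #5] limit_buy(price=105, qty=1): fills=#5x#3:1@103; bids=[-] asks=[#3:1@103]
After op 6 [order #6] limit_buy(price=97, qty=6): fills=none; bids=[#6:6@97] asks=[#3:1@103]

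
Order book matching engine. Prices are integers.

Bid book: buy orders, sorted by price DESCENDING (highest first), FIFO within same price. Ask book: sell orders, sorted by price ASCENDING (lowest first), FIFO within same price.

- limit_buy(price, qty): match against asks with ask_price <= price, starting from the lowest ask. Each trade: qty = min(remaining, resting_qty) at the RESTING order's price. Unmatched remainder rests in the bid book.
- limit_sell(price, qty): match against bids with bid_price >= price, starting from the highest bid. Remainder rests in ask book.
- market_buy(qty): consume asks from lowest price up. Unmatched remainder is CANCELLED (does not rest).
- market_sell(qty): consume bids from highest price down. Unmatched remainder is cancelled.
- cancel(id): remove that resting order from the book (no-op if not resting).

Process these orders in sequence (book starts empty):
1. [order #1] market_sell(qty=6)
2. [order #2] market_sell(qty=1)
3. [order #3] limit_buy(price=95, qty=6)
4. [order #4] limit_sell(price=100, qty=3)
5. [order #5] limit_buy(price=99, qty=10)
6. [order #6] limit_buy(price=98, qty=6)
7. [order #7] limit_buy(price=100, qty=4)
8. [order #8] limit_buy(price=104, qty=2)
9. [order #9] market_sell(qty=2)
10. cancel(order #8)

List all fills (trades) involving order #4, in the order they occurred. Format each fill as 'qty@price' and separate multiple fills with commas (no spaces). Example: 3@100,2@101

After op 1 [order #1] market_sell(qty=6): fills=none; bids=[-] asks=[-]
After op 2 [order #2] market_sell(qty=1): fills=none; bids=[-] asks=[-]
After op 3 [order #3] limit_buy(price=95, qty=6): fills=none; bids=[#3:6@95] asks=[-]
After op 4 [order #4] limit_sell(price=100, qty=3): fills=none; bids=[#3:6@95] asks=[#4:3@100]
After op 5 [order #5] limit_buy(price=99, qty=10): fills=none; bids=[#5:10@99 #3:6@95] asks=[#4:3@100]
After op 6 [order #6] limit_buy(price=98, qty=6): fills=none; bids=[#5:10@99 #6:6@98 #3:6@95] asks=[#4:3@100]
After op 7 [order #7] limit_buy(price=100, qty=4): fills=#7x#4:3@100; bids=[#7:1@100 #5:10@99 #6:6@98 #3:6@95] asks=[-]
After op 8 [order #8] limit_buy(price=104, qty=2): fills=none; bids=[#8:2@104 #7:1@100 #5:10@99 #6:6@98 #3:6@95] asks=[-]
After op 9 [order #9] market_sell(qty=2): fills=#8x#9:2@104; bids=[#7:1@100 #5:10@99 #6:6@98 #3:6@95] asks=[-]
After op 10 cancel(order #8): fills=none; bids=[#7:1@100 #5:10@99 #6:6@98 #3:6@95] asks=[-]

Answer: 3@100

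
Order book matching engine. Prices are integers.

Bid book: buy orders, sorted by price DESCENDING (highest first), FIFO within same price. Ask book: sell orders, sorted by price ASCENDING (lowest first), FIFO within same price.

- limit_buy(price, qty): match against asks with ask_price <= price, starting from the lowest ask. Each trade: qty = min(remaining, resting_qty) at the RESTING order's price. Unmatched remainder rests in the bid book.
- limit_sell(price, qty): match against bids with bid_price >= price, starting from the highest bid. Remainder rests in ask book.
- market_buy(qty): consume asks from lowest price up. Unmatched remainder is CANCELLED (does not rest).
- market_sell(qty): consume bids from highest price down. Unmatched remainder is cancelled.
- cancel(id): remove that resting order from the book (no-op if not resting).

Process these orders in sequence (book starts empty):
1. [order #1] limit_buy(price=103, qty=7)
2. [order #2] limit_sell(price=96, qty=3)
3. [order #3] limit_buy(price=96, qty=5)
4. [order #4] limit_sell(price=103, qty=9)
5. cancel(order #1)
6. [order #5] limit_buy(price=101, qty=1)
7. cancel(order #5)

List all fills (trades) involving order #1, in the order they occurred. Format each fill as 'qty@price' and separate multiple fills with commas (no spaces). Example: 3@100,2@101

Answer: 3@103,4@103

Derivation:
After op 1 [order #1] limit_buy(price=103, qty=7): fills=none; bids=[#1:7@103] asks=[-]
After op 2 [order #2] limit_sell(price=96, qty=3): fills=#1x#2:3@103; bids=[#1:4@103] asks=[-]
After op 3 [order #3] limit_buy(price=96, qty=5): fills=none; bids=[#1:4@103 #3:5@96] asks=[-]
After op 4 [order #4] limit_sell(price=103, qty=9): fills=#1x#4:4@103; bids=[#3:5@96] asks=[#4:5@103]
After op 5 cancel(order #1): fills=none; bids=[#3:5@96] asks=[#4:5@103]
After op 6 [order #5] limit_buy(price=101, qty=1): fills=none; bids=[#5:1@101 #3:5@96] asks=[#4:5@103]
After op 7 cancel(order #5): fills=none; bids=[#3:5@96] asks=[#4:5@103]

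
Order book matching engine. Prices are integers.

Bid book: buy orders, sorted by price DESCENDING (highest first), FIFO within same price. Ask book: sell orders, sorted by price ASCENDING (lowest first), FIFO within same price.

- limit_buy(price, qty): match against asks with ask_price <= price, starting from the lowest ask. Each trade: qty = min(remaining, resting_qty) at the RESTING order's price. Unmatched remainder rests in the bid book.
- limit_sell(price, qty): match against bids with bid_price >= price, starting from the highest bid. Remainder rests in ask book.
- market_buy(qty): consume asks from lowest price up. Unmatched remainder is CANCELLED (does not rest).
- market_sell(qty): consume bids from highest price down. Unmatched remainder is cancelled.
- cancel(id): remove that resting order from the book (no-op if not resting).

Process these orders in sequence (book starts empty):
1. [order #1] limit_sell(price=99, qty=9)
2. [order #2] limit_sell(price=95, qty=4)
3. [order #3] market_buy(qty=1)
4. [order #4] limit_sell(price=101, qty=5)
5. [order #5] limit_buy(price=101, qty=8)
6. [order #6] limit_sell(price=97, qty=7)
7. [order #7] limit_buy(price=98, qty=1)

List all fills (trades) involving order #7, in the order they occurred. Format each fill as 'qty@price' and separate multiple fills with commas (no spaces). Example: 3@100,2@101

After op 1 [order #1] limit_sell(price=99, qty=9): fills=none; bids=[-] asks=[#1:9@99]
After op 2 [order #2] limit_sell(price=95, qty=4): fills=none; bids=[-] asks=[#2:4@95 #1:9@99]
After op 3 [order #3] market_buy(qty=1): fills=#3x#2:1@95; bids=[-] asks=[#2:3@95 #1:9@99]
After op 4 [order #4] limit_sell(price=101, qty=5): fills=none; bids=[-] asks=[#2:3@95 #1:9@99 #4:5@101]
After op 5 [order #5] limit_buy(price=101, qty=8): fills=#5x#2:3@95 #5x#1:5@99; bids=[-] asks=[#1:4@99 #4:5@101]
After op 6 [order #6] limit_sell(price=97, qty=7): fills=none; bids=[-] asks=[#6:7@97 #1:4@99 #4:5@101]
After op 7 [order #7] limit_buy(price=98, qty=1): fills=#7x#6:1@97; bids=[-] asks=[#6:6@97 #1:4@99 #4:5@101]

Answer: 1@97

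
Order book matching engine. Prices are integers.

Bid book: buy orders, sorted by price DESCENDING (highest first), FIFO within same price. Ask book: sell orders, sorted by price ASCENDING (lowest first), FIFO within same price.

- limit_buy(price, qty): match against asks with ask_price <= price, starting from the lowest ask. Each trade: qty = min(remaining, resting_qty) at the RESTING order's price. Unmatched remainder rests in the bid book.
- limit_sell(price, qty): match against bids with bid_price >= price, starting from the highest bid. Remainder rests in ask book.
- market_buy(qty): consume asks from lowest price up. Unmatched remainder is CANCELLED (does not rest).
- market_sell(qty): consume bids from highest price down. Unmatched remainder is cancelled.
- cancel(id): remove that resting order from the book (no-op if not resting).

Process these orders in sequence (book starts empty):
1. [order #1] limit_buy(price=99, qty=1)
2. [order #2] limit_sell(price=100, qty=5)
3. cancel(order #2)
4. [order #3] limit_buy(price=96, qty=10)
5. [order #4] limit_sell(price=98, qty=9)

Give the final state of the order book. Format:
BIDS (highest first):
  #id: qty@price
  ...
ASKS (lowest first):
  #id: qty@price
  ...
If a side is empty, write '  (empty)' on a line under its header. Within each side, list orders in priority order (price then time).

After op 1 [order #1] limit_buy(price=99, qty=1): fills=none; bids=[#1:1@99] asks=[-]
After op 2 [order #2] limit_sell(price=100, qty=5): fills=none; bids=[#1:1@99] asks=[#2:5@100]
After op 3 cancel(order #2): fills=none; bids=[#1:1@99] asks=[-]
After op 4 [order #3] limit_buy(price=96, qty=10): fills=none; bids=[#1:1@99 #3:10@96] asks=[-]
After op 5 [order #4] limit_sell(price=98, qty=9): fills=#1x#4:1@99; bids=[#3:10@96] asks=[#4:8@98]

Answer: BIDS (highest first):
  #3: 10@96
ASKS (lowest first):
  #4: 8@98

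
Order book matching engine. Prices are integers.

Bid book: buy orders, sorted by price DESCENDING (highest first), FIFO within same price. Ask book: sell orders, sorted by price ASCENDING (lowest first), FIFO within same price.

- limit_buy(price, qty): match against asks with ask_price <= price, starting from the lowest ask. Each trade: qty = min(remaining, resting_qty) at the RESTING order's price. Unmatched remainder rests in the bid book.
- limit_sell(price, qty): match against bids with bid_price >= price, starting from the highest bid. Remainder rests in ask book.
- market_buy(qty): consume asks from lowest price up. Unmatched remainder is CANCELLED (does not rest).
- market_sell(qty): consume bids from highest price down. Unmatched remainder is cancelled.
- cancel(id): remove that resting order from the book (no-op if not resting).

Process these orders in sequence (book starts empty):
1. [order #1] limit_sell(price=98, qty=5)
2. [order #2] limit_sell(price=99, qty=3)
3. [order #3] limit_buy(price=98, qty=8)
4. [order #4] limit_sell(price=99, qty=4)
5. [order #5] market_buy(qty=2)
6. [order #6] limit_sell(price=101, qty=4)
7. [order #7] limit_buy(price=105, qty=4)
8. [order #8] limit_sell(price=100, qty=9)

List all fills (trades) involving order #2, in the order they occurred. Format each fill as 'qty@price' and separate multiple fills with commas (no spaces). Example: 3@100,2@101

After op 1 [order #1] limit_sell(price=98, qty=5): fills=none; bids=[-] asks=[#1:5@98]
After op 2 [order #2] limit_sell(price=99, qty=3): fills=none; bids=[-] asks=[#1:5@98 #2:3@99]
After op 3 [order #3] limit_buy(price=98, qty=8): fills=#3x#1:5@98; bids=[#3:3@98] asks=[#2:3@99]
After op 4 [order #4] limit_sell(price=99, qty=4): fills=none; bids=[#3:3@98] asks=[#2:3@99 #4:4@99]
After op 5 [order #5] market_buy(qty=2): fills=#5x#2:2@99; bids=[#3:3@98] asks=[#2:1@99 #4:4@99]
After op 6 [order #6] limit_sell(price=101, qty=4): fills=none; bids=[#3:3@98] asks=[#2:1@99 #4:4@99 #6:4@101]
After op 7 [order #7] limit_buy(price=105, qty=4): fills=#7x#2:1@99 #7x#4:3@99; bids=[#3:3@98] asks=[#4:1@99 #6:4@101]
After op 8 [order #8] limit_sell(price=100, qty=9): fills=none; bids=[#3:3@98] asks=[#4:1@99 #8:9@100 #6:4@101]

Answer: 2@99,1@99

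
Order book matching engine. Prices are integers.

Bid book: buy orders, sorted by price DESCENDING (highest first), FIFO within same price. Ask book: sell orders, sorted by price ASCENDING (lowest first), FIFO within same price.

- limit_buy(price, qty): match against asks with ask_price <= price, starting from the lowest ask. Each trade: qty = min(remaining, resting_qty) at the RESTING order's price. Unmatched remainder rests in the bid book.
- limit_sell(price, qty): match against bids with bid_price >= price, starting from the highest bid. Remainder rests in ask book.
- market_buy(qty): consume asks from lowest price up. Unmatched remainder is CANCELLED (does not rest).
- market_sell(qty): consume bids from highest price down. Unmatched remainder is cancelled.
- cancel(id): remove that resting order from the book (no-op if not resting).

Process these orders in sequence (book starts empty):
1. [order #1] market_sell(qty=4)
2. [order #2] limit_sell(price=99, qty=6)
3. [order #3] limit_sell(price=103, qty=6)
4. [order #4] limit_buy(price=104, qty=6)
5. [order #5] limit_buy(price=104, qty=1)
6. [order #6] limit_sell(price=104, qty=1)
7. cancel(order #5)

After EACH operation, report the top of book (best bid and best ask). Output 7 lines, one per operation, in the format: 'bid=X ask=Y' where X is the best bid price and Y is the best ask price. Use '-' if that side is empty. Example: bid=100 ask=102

Answer: bid=- ask=-
bid=- ask=99
bid=- ask=99
bid=- ask=103
bid=- ask=103
bid=- ask=103
bid=- ask=103

Derivation:
After op 1 [order #1] market_sell(qty=4): fills=none; bids=[-] asks=[-]
After op 2 [order #2] limit_sell(price=99, qty=6): fills=none; bids=[-] asks=[#2:6@99]
After op 3 [order #3] limit_sell(price=103, qty=6): fills=none; bids=[-] asks=[#2:6@99 #3:6@103]
After op 4 [order #4] limit_buy(price=104, qty=6): fills=#4x#2:6@99; bids=[-] asks=[#3:6@103]
After op 5 [order #5] limit_buy(price=104, qty=1): fills=#5x#3:1@103; bids=[-] asks=[#3:5@103]
After op 6 [order #6] limit_sell(price=104, qty=1): fills=none; bids=[-] asks=[#3:5@103 #6:1@104]
After op 7 cancel(order #5): fills=none; bids=[-] asks=[#3:5@103 #6:1@104]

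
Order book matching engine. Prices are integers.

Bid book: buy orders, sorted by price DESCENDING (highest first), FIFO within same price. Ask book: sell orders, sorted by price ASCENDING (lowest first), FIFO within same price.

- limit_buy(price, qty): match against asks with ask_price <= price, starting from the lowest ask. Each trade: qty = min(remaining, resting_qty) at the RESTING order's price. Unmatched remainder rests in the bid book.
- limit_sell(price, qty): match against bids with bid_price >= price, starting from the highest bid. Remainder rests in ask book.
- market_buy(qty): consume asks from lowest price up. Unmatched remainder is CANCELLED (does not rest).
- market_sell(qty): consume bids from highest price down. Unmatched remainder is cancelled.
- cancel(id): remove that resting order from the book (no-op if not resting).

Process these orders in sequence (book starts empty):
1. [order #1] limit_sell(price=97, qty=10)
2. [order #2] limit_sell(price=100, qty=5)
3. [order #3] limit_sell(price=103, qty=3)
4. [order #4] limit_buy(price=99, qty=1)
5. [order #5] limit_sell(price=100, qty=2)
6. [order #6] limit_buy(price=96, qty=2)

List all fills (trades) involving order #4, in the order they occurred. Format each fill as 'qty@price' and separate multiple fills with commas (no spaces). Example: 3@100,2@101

Answer: 1@97

Derivation:
After op 1 [order #1] limit_sell(price=97, qty=10): fills=none; bids=[-] asks=[#1:10@97]
After op 2 [order #2] limit_sell(price=100, qty=5): fills=none; bids=[-] asks=[#1:10@97 #2:5@100]
After op 3 [order #3] limit_sell(price=103, qty=3): fills=none; bids=[-] asks=[#1:10@97 #2:5@100 #3:3@103]
After op 4 [order #4] limit_buy(price=99, qty=1): fills=#4x#1:1@97; bids=[-] asks=[#1:9@97 #2:5@100 #3:3@103]
After op 5 [order #5] limit_sell(price=100, qty=2): fills=none; bids=[-] asks=[#1:9@97 #2:5@100 #5:2@100 #3:3@103]
After op 6 [order #6] limit_buy(price=96, qty=2): fills=none; bids=[#6:2@96] asks=[#1:9@97 #2:5@100 #5:2@100 #3:3@103]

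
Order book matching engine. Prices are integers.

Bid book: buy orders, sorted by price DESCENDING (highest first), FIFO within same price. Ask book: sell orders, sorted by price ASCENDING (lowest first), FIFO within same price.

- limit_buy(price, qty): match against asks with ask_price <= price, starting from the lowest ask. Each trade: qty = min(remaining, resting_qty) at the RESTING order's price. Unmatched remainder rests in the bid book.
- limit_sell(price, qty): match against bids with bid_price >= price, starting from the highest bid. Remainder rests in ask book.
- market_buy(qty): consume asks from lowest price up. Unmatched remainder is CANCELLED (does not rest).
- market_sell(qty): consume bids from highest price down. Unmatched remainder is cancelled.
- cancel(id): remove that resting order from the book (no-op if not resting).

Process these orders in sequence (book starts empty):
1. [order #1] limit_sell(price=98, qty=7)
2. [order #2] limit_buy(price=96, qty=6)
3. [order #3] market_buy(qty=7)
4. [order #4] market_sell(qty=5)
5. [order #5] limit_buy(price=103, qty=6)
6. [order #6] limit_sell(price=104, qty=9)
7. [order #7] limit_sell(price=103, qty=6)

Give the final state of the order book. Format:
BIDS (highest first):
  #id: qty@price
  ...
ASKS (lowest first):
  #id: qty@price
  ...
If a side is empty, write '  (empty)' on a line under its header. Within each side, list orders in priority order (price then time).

Answer: BIDS (highest first):
  #2: 1@96
ASKS (lowest first):
  #6: 9@104

Derivation:
After op 1 [order #1] limit_sell(price=98, qty=7): fills=none; bids=[-] asks=[#1:7@98]
After op 2 [order #2] limit_buy(price=96, qty=6): fills=none; bids=[#2:6@96] asks=[#1:7@98]
After op 3 [order #3] market_buy(qty=7): fills=#3x#1:7@98; bids=[#2:6@96] asks=[-]
After op 4 [order #4] market_sell(qty=5): fills=#2x#4:5@96; bids=[#2:1@96] asks=[-]
After op 5 [order #5] limit_buy(price=103, qty=6): fills=none; bids=[#5:6@103 #2:1@96] asks=[-]
After op 6 [order #6] limit_sell(price=104, qty=9): fills=none; bids=[#5:6@103 #2:1@96] asks=[#6:9@104]
After op 7 [order #7] limit_sell(price=103, qty=6): fills=#5x#7:6@103; bids=[#2:1@96] asks=[#6:9@104]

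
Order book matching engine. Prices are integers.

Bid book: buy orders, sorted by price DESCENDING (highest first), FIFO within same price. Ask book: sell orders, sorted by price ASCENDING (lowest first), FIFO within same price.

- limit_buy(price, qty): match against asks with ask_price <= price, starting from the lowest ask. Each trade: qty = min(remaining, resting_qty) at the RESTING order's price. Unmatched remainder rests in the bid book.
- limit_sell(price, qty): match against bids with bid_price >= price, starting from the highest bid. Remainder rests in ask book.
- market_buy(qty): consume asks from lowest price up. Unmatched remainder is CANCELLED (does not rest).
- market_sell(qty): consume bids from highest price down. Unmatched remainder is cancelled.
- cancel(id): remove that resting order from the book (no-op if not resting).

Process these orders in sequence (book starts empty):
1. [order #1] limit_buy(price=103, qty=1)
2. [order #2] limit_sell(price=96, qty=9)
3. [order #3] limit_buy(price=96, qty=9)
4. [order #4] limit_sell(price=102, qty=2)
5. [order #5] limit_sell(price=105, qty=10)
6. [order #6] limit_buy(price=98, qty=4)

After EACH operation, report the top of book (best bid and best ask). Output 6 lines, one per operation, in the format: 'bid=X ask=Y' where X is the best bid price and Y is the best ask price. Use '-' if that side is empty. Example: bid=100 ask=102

After op 1 [order #1] limit_buy(price=103, qty=1): fills=none; bids=[#1:1@103] asks=[-]
After op 2 [order #2] limit_sell(price=96, qty=9): fills=#1x#2:1@103; bids=[-] asks=[#2:8@96]
After op 3 [order #3] limit_buy(price=96, qty=9): fills=#3x#2:8@96; bids=[#3:1@96] asks=[-]
After op 4 [order #4] limit_sell(price=102, qty=2): fills=none; bids=[#3:1@96] asks=[#4:2@102]
After op 5 [order #5] limit_sell(price=105, qty=10): fills=none; bids=[#3:1@96] asks=[#4:2@102 #5:10@105]
After op 6 [order #6] limit_buy(price=98, qty=4): fills=none; bids=[#6:4@98 #3:1@96] asks=[#4:2@102 #5:10@105]

Answer: bid=103 ask=-
bid=- ask=96
bid=96 ask=-
bid=96 ask=102
bid=96 ask=102
bid=98 ask=102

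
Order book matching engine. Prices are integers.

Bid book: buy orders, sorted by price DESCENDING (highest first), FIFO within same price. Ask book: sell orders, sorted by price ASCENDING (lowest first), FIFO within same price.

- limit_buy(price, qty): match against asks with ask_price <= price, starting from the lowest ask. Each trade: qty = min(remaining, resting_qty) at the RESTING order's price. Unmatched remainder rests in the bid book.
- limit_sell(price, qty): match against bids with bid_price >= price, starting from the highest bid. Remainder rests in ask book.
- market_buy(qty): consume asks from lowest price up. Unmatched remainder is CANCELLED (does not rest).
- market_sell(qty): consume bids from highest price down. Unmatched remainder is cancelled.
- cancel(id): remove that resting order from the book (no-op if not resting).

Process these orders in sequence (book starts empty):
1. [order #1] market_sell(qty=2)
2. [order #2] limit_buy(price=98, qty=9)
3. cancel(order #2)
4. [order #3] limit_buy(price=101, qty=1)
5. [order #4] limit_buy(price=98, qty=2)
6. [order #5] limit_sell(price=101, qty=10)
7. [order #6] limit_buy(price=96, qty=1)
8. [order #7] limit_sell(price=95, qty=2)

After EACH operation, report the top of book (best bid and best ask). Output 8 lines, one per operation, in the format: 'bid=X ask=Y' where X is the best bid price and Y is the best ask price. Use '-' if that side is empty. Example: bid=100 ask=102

Answer: bid=- ask=-
bid=98 ask=-
bid=- ask=-
bid=101 ask=-
bid=101 ask=-
bid=98 ask=101
bid=98 ask=101
bid=96 ask=101

Derivation:
After op 1 [order #1] market_sell(qty=2): fills=none; bids=[-] asks=[-]
After op 2 [order #2] limit_buy(price=98, qty=9): fills=none; bids=[#2:9@98] asks=[-]
After op 3 cancel(order #2): fills=none; bids=[-] asks=[-]
After op 4 [order #3] limit_buy(price=101, qty=1): fills=none; bids=[#3:1@101] asks=[-]
After op 5 [order #4] limit_buy(price=98, qty=2): fills=none; bids=[#3:1@101 #4:2@98] asks=[-]
After op 6 [order #5] limit_sell(price=101, qty=10): fills=#3x#5:1@101; bids=[#4:2@98] asks=[#5:9@101]
After op 7 [order #6] limit_buy(price=96, qty=1): fills=none; bids=[#4:2@98 #6:1@96] asks=[#5:9@101]
After op 8 [order #7] limit_sell(price=95, qty=2): fills=#4x#7:2@98; bids=[#6:1@96] asks=[#5:9@101]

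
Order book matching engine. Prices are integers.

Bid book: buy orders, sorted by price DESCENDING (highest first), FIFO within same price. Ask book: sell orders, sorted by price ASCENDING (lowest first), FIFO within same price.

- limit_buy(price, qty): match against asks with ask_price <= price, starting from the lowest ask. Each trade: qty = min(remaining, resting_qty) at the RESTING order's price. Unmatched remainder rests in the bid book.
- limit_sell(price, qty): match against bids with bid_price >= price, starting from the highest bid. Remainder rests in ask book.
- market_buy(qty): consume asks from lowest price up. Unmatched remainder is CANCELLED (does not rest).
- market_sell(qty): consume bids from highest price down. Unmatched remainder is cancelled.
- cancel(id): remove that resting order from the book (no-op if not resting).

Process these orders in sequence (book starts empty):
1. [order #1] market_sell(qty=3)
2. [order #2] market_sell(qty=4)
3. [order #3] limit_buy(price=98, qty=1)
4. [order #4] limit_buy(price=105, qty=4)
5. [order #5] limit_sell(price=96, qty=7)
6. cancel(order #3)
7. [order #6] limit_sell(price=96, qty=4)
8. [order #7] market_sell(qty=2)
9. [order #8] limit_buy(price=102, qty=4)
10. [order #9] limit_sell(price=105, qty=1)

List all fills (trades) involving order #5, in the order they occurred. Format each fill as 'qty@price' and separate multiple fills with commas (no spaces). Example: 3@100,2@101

Answer: 4@105,1@98,2@96

Derivation:
After op 1 [order #1] market_sell(qty=3): fills=none; bids=[-] asks=[-]
After op 2 [order #2] market_sell(qty=4): fills=none; bids=[-] asks=[-]
After op 3 [order #3] limit_buy(price=98, qty=1): fills=none; bids=[#3:1@98] asks=[-]
After op 4 [order #4] limit_buy(price=105, qty=4): fills=none; bids=[#4:4@105 #3:1@98] asks=[-]
After op 5 [order #5] limit_sell(price=96, qty=7): fills=#4x#5:4@105 #3x#5:1@98; bids=[-] asks=[#5:2@96]
After op 6 cancel(order #3): fills=none; bids=[-] asks=[#5:2@96]
After op 7 [order #6] limit_sell(price=96, qty=4): fills=none; bids=[-] asks=[#5:2@96 #6:4@96]
After op 8 [order #7] market_sell(qty=2): fills=none; bids=[-] asks=[#5:2@96 #6:4@96]
After op 9 [order #8] limit_buy(price=102, qty=4): fills=#8x#5:2@96 #8x#6:2@96; bids=[-] asks=[#6:2@96]
After op 10 [order #9] limit_sell(price=105, qty=1): fills=none; bids=[-] asks=[#6:2@96 #9:1@105]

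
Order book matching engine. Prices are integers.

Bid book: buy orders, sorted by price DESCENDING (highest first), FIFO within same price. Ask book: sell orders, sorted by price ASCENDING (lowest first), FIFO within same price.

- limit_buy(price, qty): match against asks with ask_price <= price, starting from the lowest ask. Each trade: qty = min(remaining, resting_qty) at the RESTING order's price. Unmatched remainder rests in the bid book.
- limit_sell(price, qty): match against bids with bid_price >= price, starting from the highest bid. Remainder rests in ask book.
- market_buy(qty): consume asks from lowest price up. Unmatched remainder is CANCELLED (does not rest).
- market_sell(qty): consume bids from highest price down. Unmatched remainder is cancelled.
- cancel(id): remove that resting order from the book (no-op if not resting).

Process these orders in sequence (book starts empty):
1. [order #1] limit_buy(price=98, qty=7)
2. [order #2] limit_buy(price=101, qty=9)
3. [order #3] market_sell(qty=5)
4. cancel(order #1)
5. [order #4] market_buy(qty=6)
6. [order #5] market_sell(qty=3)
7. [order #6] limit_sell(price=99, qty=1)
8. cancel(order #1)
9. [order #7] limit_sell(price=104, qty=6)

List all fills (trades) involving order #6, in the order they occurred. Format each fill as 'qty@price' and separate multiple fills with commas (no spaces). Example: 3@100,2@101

Answer: 1@101

Derivation:
After op 1 [order #1] limit_buy(price=98, qty=7): fills=none; bids=[#1:7@98] asks=[-]
After op 2 [order #2] limit_buy(price=101, qty=9): fills=none; bids=[#2:9@101 #1:7@98] asks=[-]
After op 3 [order #3] market_sell(qty=5): fills=#2x#3:5@101; bids=[#2:4@101 #1:7@98] asks=[-]
After op 4 cancel(order #1): fills=none; bids=[#2:4@101] asks=[-]
After op 5 [order #4] market_buy(qty=6): fills=none; bids=[#2:4@101] asks=[-]
After op 6 [order #5] market_sell(qty=3): fills=#2x#5:3@101; bids=[#2:1@101] asks=[-]
After op 7 [order #6] limit_sell(price=99, qty=1): fills=#2x#6:1@101; bids=[-] asks=[-]
After op 8 cancel(order #1): fills=none; bids=[-] asks=[-]
After op 9 [order #7] limit_sell(price=104, qty=6): fills=none; bids=[-] asks=[#7:6@104]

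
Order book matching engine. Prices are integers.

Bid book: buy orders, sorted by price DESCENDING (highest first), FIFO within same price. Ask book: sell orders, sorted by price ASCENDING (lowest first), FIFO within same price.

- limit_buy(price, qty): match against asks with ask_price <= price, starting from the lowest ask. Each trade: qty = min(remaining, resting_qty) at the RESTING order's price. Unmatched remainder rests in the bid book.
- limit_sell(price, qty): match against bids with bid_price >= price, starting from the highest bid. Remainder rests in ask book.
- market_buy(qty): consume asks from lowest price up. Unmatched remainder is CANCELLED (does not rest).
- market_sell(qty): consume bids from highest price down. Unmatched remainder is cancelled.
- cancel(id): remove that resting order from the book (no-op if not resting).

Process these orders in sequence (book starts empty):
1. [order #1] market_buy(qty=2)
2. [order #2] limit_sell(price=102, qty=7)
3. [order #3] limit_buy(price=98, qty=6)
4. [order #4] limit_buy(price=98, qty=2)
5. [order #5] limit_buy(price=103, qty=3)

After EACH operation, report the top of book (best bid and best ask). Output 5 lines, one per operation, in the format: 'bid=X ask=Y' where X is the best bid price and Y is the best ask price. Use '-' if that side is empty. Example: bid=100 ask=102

After op 1 [order #1] market_buy(qty=2): fills=none; bids=[-] asks=[-]
After op 2 [order #2] limit_sell(price=102, qty=7): fills=none; bids=[-] asks=[#2:7@102]
After op 3 [order #3] limit_buy(price=98, qty=6): fills=none; bids=[#3:6@98] asks=[#2:7@102]
After op 4 [order #4] limit_buy(price=98, qty=2): fills=none; bids=[#3:6@98 #4:2@98] asks=[#2:7@102]
After op 5 [order #5] limit_buy(price=103, qty=3): fills=#5x#2:3@102; bids=[#3:6@98 #4:2@98] asks=[#2:4@102]

Answer: bid=- ask=-
bid=- ask=102
bid=98 ask=102
bid=98 ask=102
bid=98 ask=102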